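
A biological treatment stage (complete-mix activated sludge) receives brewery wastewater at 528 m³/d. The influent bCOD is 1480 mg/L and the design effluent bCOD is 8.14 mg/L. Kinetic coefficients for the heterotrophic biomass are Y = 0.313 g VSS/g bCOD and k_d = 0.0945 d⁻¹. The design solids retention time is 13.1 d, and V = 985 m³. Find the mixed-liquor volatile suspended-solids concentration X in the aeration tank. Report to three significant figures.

X = Y·Q·ΔS·θ_c / [V·(1 + k_d θ_c)] = 0.313 × 528 × (1480 − 8.14) × 13.1 / [985 × (1 + 0.0945 × 13.1)] = 1446 mg/L.

X ≈ 1450 mg/L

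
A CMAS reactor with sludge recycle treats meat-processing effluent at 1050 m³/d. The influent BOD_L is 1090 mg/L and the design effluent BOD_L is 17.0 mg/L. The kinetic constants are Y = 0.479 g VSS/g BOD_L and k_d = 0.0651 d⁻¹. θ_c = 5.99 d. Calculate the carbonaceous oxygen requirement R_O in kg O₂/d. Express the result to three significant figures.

R_O ≈ 575 kg O₂/d

Y_obs = Y / (1 + k_d θ_c) = 0.479 / (1 + 0.0651 × 5.99) = 0.479 / 1.390 = 0.3446.
Substrate removed = Q·(S₀ − S) = 1050 m³/d × (1090 − 17.0) g/m³ = 1.13×10^6 g/d = 1127 kg/d.
Net sludge production P_X = 0.3446 × 1127 = 388.3 kg VSS/d.
Carbonaceous O₂ demand = substrate oxidised − cell-mass equivalent = 1127 − 1.42 × 388.3 = 575.3 kg O₂/d.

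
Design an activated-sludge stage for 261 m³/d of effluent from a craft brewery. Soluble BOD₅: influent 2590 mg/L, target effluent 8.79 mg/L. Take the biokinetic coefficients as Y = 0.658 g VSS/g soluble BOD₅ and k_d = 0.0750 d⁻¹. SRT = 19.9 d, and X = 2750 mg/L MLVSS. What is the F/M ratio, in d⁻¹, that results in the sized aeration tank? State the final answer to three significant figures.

F/M ≈ 0.191 d⁻¹

Steady-state biomass mass balance: V·X·(1 + k_d·θ_c) = Y·Q·(S₀ − S)·θ_c, so V = 0.658 × 261 × (2590 − 8.79) × 19.9 / [2750 × (1 + 0.0750 × 19.9)] = 8.82×10^6 / 6854 = 1287 m³.
F/M = Q·S₀ / (V·X) = 261 × 2590 / (1287 × 2750) = 0.1910 g soluble BOD₅·(g VSS·d)⁻¹.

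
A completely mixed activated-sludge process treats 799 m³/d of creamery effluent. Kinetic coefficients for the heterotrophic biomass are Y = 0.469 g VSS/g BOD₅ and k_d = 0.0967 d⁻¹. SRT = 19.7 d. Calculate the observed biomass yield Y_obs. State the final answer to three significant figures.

Observed yield with endogenous decay: Y_obs = Y / (1 + k_d·θ_c) = 0.469 / (1 + 0.0967 × 19.7) = 0.469 / 2.905 = 0.1614 g VSS/g BOD₅.

Y_obs ≈ 0.161 g VSS/g BOD₅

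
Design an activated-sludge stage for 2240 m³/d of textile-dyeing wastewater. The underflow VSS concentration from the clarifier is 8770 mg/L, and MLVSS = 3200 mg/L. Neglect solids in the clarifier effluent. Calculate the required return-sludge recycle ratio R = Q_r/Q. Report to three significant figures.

R ≈ 0.575

R = Q_r/Q = X/(X_r − X) = 3200 / (8770 − 3200) = 0.5745.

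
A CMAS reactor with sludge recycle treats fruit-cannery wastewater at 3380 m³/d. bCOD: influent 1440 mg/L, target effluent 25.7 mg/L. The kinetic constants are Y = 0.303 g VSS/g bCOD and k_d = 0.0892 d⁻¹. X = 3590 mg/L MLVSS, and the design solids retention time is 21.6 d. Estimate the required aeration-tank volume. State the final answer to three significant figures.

V ≈ 2980 m³

Rearranging the biomass balance for a CMAS with decay, V = Y·Q·ΔS·θ_c / [X·(1+k_d θ_c)] = 0.303 × 3380 × (1440 − 25.7) × 21.6 / [3590 × (1 + 0.0892 × 21.6)] = 3.13×10^7 / 10507 = 2978 m³.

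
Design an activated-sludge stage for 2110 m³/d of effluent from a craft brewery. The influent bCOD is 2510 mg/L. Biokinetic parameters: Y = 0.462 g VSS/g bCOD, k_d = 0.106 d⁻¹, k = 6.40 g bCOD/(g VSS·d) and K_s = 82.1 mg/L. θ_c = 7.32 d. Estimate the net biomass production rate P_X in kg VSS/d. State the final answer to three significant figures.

P_X ≈ 1370 kg VSS/d

Effluent substrate depends only on kinetics and SRT: S = K_s(1 + k_d θ_c) / [θ_c(Yk − k_d) − 1] = 82.1 × (1 + 0.106 × 7.32) / [7.32 × (0.462 × 6.40 − 0.106) − 1] = 145.8 / 19.87 = 7.339 mg/L.
Observed yield with endogenous decay: Y_obs = Y / (1 + k_d·θ_c) = 0.462 / (1 + 0.106 × 7.32) = 0.462 / 1.776 = 0.2601 g VSS/g bCOD.
Substrate removed = Q·(S₀ − S) = 2110 m³/d × (2510 − 7.34) g/m³ = 5.28×10^6 g/d = 5281 kg/d.
So the net sludge growth is P_X = 0.2601 × 5281 = 1374 kg VSS/d.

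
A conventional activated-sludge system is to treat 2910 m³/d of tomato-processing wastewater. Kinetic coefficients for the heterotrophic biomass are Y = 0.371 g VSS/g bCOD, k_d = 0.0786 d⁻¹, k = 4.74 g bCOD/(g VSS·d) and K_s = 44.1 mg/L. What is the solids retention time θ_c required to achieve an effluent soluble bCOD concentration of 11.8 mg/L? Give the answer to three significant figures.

θ_c ≈ 3.42 d

From 1/θ_c = Y·k·S/(K_s + S) − k_d: Y·k·S/(K_s+S) = 0.371 × 4.74 × 11.8 / (44.1 + 11.8) = 0.3712 d⁻¹.
θ_c = 1/(μ − k_d) = 1/(0.3712 − 0.0786) = 1/0.2926 = 3.417 d.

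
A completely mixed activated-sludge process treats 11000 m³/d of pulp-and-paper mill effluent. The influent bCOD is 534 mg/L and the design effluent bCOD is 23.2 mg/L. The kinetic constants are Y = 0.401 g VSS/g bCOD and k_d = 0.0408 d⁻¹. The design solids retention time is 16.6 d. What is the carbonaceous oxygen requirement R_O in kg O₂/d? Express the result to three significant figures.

Y_obs = Y / (1 + k_d θ_c) = 0.401 / (1 + 0.0408 × 16.6) = 0.401 / 1.677 = 0.2391.
Substrate removed = Q·(S₀ − S) = 11000 m³/d × (534 − 23.2) g/m³ = 5.62×10^6 g/d = 5619 kg/d.
Biomass synthesised: P_X = Y_obs × 5619 = 1343 kg VSS/d.
R_O = Q·ΔS − 1.42 P_X = 5619 − 1908 = 3711 kg O₂/d.

R_O ≈ 3710 kg O₂/d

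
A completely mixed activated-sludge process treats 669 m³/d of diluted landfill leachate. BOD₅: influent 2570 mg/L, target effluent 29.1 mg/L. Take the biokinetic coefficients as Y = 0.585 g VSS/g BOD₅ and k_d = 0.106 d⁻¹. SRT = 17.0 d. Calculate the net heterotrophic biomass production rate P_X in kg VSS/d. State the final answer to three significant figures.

Observed yield with endogenous decay: Y_obs = Y / (1 + k_d·θ_c) = 0.585 / (1 + 0.106 × 17.0) = 0.585 / 2.802 = 0.2088 g VSS/g BOD₅.
Q·(S₀ − S) = 669 × (2570 − 29.1) × 10⁻³ = 1700 kg/d removed.
Biomass produced: P_X = Y_obs·Q·ΔS = 0.2088 × 1700 ≈ 354.9 kg VSS/d.

P_X ≈ 355 kg VSS/d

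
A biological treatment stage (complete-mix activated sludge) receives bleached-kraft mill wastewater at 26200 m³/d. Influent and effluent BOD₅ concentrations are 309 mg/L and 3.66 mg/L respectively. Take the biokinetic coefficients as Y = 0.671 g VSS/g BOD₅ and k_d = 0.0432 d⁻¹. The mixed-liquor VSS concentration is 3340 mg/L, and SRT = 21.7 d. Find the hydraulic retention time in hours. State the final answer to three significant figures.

τ ≈ 16.5 h

From the SRT design equation V = Y Q (S₀−S) θ_c / [X (1 + k_d θ_c)] = 0.671 × 26200 × (309 − 3.66) × 21.7 / [3340 × (1 + 0.0432 × 21.7)] = 1.16×10^8 / 6471 = 18001 m³.
τ = V/Q = 18001/26200 = 0.6871 d, or 16.49 h.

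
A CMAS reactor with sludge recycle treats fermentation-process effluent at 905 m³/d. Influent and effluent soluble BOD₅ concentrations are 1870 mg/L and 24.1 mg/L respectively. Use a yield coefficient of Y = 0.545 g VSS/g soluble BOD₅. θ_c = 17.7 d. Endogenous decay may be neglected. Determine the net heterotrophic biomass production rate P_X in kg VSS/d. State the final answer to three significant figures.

Since k_d ≈ 0, Y_obs = Y = 0.545 g VSS/g soluble BOD₅.
Substrate removed = Q·(S₀ − S) = 905 m³/d × (1870 − 24.1) g/m³ = 1.67×10^6 g/d = 1671 kg/d.
Biomass produced: P_X = Y_obs·Q·ΔS = 0.5450 × 1671 ≈ 910.4 kg VSS/d.

P_X ≈ 910 kg VSS/d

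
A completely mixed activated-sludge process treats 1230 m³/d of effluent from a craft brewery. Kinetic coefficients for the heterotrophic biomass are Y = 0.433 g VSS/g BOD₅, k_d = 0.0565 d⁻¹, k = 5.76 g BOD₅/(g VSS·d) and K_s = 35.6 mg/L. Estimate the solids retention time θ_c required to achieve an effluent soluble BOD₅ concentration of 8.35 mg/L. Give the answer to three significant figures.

θ_c ≈ 2.40 d

From 1/θ_c = Y·k·S/(K_s + S) − k_d: Y·k·S/(K_s+S) = 0.433 × 5.76 × 8.35 / (35.6 + 8.35) = 0.4738 d⁻¹.
θ_c = 1/(μ − k_d) = 1/(0.4738 − 0.0565) = 1/0.4173 = 2.396 d.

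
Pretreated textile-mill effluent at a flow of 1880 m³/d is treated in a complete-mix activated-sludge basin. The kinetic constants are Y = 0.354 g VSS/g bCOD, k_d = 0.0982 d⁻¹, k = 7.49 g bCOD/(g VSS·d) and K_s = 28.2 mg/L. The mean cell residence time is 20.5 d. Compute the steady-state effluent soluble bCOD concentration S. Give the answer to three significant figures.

S ≈ 1.65 mg/L

Effluent substrate depends only on kinetics and SRT: S = K_s(1 + k_d θ_c) / [θ_c(Yk − k_d) − 1] = 28.2 × (1 + 0.0982 × 20.5) / [20.5 × (0.354 × 7.49 − 0.0982) − 1] = 84.97 / 51.34 = 1.655 mg/L.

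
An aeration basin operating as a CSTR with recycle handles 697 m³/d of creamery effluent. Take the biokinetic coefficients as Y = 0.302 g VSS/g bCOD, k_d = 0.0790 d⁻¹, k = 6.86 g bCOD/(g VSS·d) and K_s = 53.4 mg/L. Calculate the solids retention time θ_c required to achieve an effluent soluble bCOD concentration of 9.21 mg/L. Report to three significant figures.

θ_c ≈ 4.43 d

Specific growth rate at S = 9.21 mg/L: μ = YkS/(K_s+S) = 0.302·6.86·9.21/(53.4+9.21) = 0.3048 d⁻¹.
Then 1/θ_c = μ − k_d = 0.3048 − 0.0790 = 0.2258 d⁻¹, giving θ_c = 4.430 d.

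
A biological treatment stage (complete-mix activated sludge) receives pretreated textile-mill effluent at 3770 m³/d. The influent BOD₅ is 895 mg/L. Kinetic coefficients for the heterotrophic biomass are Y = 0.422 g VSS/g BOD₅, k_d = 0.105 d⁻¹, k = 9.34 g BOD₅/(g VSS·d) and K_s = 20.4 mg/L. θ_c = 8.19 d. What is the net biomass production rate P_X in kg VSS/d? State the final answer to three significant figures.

For a completely mixed reactor with recycle the Lawrence–McCarty relation gives S = K_s·(1 + k_d·θ_c) / [θ_c·(Y·k − k_d) − 1] = 20.4 × (1 + 0.105 × 8.19) / [8.19 × (0.422 × 9.34 − 0.105) − 1] = 37.94 / 30.42 = 1.247 mg/L.
Correct the yield for decay: Y_obs = Y/(1 + k_d θ_c) = 0.422 / (1 + 0.105 × 8.19) = 0.422 / 1.860 = 0.2269.
Q·(S₀ − S) = 3770 × (895 − 1.25) × 10⁻³ = 3369 kg/d removed.
Biomass produced: P_X = Y_obs·Q·ΔS = 0.2269 × 3369 ≈ 764.5 kg VSS/d.

P_X ≈ 764 kg VSS/d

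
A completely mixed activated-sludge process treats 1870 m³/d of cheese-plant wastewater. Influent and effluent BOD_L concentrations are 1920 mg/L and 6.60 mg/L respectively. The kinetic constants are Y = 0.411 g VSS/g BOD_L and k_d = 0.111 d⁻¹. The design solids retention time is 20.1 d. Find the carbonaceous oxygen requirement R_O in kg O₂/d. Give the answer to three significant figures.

R_O ≈ 2930 kg O₂/d

Observed yield with endogenous decay: Y_obs = Y / (1 + k_d·θ_c) = 0.411 / (1 + 0.111 × 20.1) = 0.411 / 3.231 = 0.1272 g VSS/g BOD_L.
Mass of BOD_L removed per day: Q(S₀ − S) = 1870 × 1913 g/m³ = 3578 kg/d.
P_X = Y_obs·Q·(S₀ − S) = 0.1272 × 3578 = 455.1 kg VSS/d.
R_O = Q·(S₀ − S) − 1.42·P_X = 3578 − 1.42 × 455.1 = 2932 kg O₂/d.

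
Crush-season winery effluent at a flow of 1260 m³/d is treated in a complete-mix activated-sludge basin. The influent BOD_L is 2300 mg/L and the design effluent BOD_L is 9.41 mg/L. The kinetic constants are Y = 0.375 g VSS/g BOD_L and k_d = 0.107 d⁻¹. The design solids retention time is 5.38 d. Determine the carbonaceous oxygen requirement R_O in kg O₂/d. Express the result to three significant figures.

Correct the yield for decay: Y_obs = Y/(1 + k_d θ_c) = 0.375 / (1 + 0.107 × 5.38) = 0.375 / 1.576 = 0.2380.
ΔS = 2300 − 9.41 = 2291 mg/L, so the substrate removal rate is 1260 × 2291/1000 = 2886 kg BOD_L/d.
P_X = Y_obs·Q·(S₀ − S) = 0.2380 × 2886 = 686.9 kg VSS/d.
R_O = Q·ΔS − 1.42 P_X = 2886 − 975.4 = 1911 kg O₂/d.

R_O ≈ 1910 kg O₂/d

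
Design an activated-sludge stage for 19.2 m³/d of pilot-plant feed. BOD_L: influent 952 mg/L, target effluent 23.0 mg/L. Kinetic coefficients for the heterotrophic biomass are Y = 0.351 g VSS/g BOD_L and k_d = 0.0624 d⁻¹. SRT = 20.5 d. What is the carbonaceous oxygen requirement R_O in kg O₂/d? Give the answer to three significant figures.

R_O ≈ 13.9 kg O₂/d

Y_obs = Y / (1 + k_d θ_c) = 0.351 / (1 + 0.0624 × 20.5) = 0.351 / 2.279 = 0.1540.
Substrate removed = Q·(S₀ − S) = 19.2 m³/d × (952 − 23.0) g/m³ = 1.78×10^4 g/d = 17.84 kg/d.
P_X = Y_obs·Q·(S₀ − S) = 0.1540 × 17.84 = 2.747 kg VSS/d.
Carbonaceous O₂ demand = substrate oxidised − cell-mass equivalent = 17.84 − 1.42 × 2.747 = 13.94 kg O₂/d.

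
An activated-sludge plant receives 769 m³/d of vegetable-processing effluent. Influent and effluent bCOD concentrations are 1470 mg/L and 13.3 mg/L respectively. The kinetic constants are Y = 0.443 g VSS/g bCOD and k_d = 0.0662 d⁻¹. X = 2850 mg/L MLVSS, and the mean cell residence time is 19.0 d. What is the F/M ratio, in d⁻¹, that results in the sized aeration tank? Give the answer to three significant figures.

F/M ≈ 0.271 d⁻¹

From the SRT design equation V = Y Q (S₀−S) θ_c / [X (1 + k_d θ_c)] = 0.443 × 769 × (1470 − 13.3) × 19.0 / [2850 × (1 + 0.0662 × 19.0)] = 9.43×10^6 / 6435 = 1465 m³.
F/M = Q·S₀ / (V·X) = 769 × 1470 / (1465 × 2850) = 0.2707 g bCOD·(g VSS·d)⁻¹.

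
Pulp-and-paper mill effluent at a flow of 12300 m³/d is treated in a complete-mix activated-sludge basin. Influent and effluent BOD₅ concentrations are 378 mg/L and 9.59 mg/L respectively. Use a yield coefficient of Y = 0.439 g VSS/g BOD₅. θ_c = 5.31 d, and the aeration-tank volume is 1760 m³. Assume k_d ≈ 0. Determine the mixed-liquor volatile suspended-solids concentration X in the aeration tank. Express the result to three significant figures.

X ≈ 6000 mg/L

From V·X = Y·Q·(S₀ − S)·θ_c (decay neglected): X = 0.439 × 12300 × (378 − 9.59) × 5.31 / 1760 = 6002 mg/L.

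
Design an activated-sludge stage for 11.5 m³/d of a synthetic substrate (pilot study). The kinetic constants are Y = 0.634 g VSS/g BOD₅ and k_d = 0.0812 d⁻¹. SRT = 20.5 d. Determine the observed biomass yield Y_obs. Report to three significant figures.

Correct the yield for decay: Y_obs = Y/(1 + k_d θ_c) = 0.634 / (1 + 0.0812 × 20.5) = 0.634 / 2.665 = 0.2379.

Y_obs ≈ 0.238 g VSS/g BOD₅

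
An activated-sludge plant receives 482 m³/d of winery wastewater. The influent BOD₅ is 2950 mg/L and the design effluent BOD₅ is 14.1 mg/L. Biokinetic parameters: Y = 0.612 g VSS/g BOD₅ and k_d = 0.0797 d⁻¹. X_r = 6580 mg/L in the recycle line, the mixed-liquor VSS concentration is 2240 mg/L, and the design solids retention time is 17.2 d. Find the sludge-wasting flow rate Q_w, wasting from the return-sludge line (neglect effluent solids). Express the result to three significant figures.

From the SRT design equation V = Y Q (S₀−S) θ_c / [X (1 + k_d θ_c)] = 0.612 × 482 × (2950 − 14.1) × 17.2 / [2240 × (1 + 0.0797 × 17.2)] = 1.49×10^7 / 5311 = 2805 m³.
Q_w = (V·X)/(θ_c X_r) = 2805 × 2240 / (17.2 × 6580) = 55.52 m³/d.

Q_w ≈ 55.5 m³/d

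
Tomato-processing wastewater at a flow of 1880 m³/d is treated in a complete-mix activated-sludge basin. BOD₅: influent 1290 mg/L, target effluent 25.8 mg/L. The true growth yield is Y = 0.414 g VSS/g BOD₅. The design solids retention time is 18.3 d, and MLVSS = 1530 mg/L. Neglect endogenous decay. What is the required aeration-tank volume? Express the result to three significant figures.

V ≈ 11800 m³

Biomass mass balance (decay neglected): V·X = Y·Q·(S₀ − S)·θ_c, so V = 0.414 × 1880 × (1290 − 25.8) × 18.3 / 1530 = 11769 m³.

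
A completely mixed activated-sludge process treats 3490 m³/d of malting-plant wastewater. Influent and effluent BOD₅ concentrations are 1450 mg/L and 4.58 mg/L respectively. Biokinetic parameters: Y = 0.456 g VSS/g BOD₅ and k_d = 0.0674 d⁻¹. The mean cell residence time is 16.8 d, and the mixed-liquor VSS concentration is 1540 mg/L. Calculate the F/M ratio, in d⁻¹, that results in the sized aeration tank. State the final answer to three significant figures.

F/M ≈ 0.279 d⁻¹

Steady-state biomass mass balance: V·X·(1 + k_d·θ_c) = Y·Q·(S₀ − S)·θ_c, so V = 0.456 × 3490 × (1450 − 4.58) × 16.8 / [1540 × (1 + 0.0674 × 16.8)] = 3.86×10^7 / 3284 = 11768 m³.
Food-to-microorganism ratio F/M = Q S₀ / (V X) = 3490 × 1450 / (11768 × 1540) = 0.2792 d⁻¹.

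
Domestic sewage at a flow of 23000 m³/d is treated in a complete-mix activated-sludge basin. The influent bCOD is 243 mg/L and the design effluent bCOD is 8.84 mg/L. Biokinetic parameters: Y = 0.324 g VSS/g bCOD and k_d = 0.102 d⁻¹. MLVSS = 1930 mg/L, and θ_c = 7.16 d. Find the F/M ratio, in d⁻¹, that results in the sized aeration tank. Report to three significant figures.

F/M ≈ 0.774 d⁻¹

Steady-state biomass mass balance: V·X·(1 + k_d·θ_c) = Y·Q·(S₀ − S)·θ_c, so V = 0.324 × 23000 × (243 − 8.84) × 7.16 / [1930 × (1 + 0.102 × 7.16)] = 1.25×10^7 / 3340 = 3741 m³.
Food-to-microorganism ratio F/M = Q S₀ / (V X) = 23000 × 243 / (3741 × 1930) = 0.7740 d⁻¹.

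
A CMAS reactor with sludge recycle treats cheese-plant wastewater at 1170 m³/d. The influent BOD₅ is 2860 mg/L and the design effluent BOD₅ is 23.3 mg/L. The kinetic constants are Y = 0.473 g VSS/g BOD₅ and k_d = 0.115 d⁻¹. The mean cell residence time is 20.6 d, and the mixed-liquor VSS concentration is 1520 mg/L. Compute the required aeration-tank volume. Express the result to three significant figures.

V ≈ 6320 m³

From the SRT design equation V = Y Q (S₀−S) θ_c / [X (1 + k_d θ_c)] = 0.473 × 1170 × (2860 − 23.3) × 20.6 / [1520 × (1 + 0.115 × 20.6)] = 3.23×10^7 / 5121 = 6315 m³.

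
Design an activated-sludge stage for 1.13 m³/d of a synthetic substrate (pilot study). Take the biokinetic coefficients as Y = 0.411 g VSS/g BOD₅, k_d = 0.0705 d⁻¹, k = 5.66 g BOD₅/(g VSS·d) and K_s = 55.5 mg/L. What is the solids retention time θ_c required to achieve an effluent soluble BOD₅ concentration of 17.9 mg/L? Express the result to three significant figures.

θ_c ≈ 2.01 d

From 1/θ_c = Y·k·S/(K_s + S) − k_d: Y·k·S/(K_s+S) = 0.411 × 5.66 × 17.9 / (55.5 + 17.9) = 0.5673 d⁻¹.
1/θ_c = 0.5673 − 0.0705 = 0.4968 d⁻¹, so θ_c = 2.013 d.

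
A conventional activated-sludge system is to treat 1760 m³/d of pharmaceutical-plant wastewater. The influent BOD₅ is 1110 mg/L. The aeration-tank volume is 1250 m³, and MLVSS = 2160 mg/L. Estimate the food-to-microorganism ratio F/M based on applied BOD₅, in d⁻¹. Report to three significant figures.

F/M ≈ 0.724 d⁻¹

F/M = applied load / biomass = Q·S₀/(V·X) = 1760 × 1110 / (1250 × 2160) = 0.7236 d⁻¹.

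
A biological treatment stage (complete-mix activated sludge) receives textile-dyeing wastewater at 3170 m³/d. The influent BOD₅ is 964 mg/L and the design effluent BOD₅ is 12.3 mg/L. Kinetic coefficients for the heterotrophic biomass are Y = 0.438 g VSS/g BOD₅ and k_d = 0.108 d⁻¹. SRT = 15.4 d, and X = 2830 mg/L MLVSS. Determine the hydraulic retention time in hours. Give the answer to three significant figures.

τ ≈ 20.4 h

Steady-state biomass mass balance: V·X·(1 + k_d·θ_c) = Y·Q·(S₀ − S)·θ_c, so V = 0.438 × 3170 × (964 − 12.3) × 15.4 / [2830 × (1 + 0.108 × 15.4)] = 2.03×10^7 / 7537 = 2700 m³.
HRT = V/Q = 2700 m³ / 3170 m³·d⁻¹ = 0.8517 d × 24 = 20.44 h.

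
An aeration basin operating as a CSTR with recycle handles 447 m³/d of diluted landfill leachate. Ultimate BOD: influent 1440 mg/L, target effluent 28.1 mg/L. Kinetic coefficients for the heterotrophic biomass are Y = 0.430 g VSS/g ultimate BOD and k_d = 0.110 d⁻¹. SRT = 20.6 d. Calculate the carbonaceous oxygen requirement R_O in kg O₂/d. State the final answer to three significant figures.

R_O ≈ 513 kg O₂/d

Observed yield with endogenous decay: Y_obs = Y / (1 + k_d·θ_c) = 0.430 / (1 + 0.110 × 20.6) = 0.430 / 3.266 = 0.1317 g VSS/g ultimate BOD.
Substrate removed = Q·(S₀ − S) = 447 m³/d × (1440 − 28.1) g/m³ = 6.31×10^5 g/d = 631.1 kg/d.
Net sludge production P_X = 0.1317 × 631.1 = 83.09 kg VSS/d.
Carbonaceous O₂ demand = substrate oxidised − cell-mass equivalent = 631.1 − 1.42 × 83.09 = 513.1 kg O₂/d.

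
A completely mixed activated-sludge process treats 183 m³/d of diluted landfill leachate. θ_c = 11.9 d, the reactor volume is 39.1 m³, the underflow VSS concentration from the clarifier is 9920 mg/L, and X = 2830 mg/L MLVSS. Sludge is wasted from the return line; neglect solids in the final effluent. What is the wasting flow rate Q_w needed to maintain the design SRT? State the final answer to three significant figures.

θ_c = V·X/(Q_w·X_r) when wasting from the recycle, so Q_w = V·X/(θ_c·X_r) = 39.10 × 2830 / (11.9 × 9920) = 0.9374 m³/d.

Q_w ≈ 0.937 m³/d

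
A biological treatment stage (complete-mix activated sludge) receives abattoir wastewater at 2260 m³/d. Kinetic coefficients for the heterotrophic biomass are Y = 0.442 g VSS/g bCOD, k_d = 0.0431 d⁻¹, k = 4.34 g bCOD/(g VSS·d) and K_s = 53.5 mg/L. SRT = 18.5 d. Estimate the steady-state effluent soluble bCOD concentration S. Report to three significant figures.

S ≈ 2.85 mg/L

From the Monod/SRT balance for a CMAS, S = K_s·(1+k_d θ_c)/[θ_c·(Y k − k_d) − 1] = 53.5 × (1 + 0.0431 × 18.5) / [18.5 × (0.442 × 4.34 − 0.0431) − 1] = 96.16 / 33.69 = 2.854 mg/L.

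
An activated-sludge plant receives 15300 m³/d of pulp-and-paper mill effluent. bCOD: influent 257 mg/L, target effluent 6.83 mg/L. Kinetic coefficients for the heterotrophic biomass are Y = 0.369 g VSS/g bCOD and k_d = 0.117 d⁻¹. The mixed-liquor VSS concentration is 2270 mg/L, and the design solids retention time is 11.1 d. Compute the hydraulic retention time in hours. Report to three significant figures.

τ ≈ 4.71 h

Rearranging the biomass balance for a CMAS with decay, V = Y·Q·ΔS·θ_c / [X·(1+k_d θ_c)] = 0.369 × 15300 × (257 − 6.83) × 11.1 / [2270 × (1 + 0.117 × 11.1)] = 1.57×10^7 / 5218 = 3004 m³.
τ = V/Q = 3004/15300 = 0.1964 d, or 4.713 h.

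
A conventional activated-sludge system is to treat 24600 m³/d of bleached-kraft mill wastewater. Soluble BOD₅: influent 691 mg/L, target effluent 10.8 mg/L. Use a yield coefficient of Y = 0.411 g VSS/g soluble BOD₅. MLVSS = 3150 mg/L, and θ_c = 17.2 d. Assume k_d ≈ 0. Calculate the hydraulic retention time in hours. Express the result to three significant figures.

τ ≈ 36.6 h

V·X = Y·Q·ΔS·θ_c gives V = 0.411 × 24600 × (691 − 10.8) × 17.2 / 3150 = 37552 m³.
τ = V/Q = 37552/24600 = 1.526 d, or 36.64 h.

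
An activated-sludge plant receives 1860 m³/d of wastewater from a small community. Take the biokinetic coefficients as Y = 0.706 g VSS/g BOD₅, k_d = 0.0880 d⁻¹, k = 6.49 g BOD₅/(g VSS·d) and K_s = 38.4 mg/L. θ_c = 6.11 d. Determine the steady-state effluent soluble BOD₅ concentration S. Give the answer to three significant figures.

S ≈ 2.23 mg/L

From the Monod/SRT balance for a CMAS, S = K_s·(1+k_d θ_c)/[θ_c·(Y k − k_d) − 1] = 38.4 × (1 + 0.0880 × 6.11) / [6.11 × (0.706 × 6.49 − 0.0880) − 1] = 59.05 / 26.46 = 2.232 mg/L.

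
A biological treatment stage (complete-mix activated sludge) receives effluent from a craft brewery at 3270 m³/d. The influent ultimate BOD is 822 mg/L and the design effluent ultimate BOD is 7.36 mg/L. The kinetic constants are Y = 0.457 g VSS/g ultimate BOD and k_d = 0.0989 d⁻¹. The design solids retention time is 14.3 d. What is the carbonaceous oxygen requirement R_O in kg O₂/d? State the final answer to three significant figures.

R_O ≈ 1950 kg O₂/d

Observed yield with endogenous decay: Y_obs = Y / (1 + k_d·θ_c) = 0.457 / (1 + 0.0989 × 14.3) = 0.457 / 2.414 = 0.1893 g VSS/g ultimate BOD.
ΔS = 822 − 7.36 = 814.6 mg/L, so the substrate removal rate is 3270 × 814.6/1000 = 2664 kg ultimate BOD/d.
Biomass synthesised: P_X = Y_obs × 2664 = 504.2 kg VSS/d.
R_O = Q·ΔS − 1.42 P_X = 2664 − 716.0 = 1948 kg O₂/d.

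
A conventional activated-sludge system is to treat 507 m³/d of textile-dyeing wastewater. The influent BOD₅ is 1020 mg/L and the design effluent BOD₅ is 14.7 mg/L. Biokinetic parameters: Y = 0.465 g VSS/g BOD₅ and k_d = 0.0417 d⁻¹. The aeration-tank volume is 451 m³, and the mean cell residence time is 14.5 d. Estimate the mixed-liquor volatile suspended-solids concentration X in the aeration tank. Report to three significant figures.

From V·X·(1 + k_d·θ_c) = Y·Q·(S₀ − S)·θ_c: X = 0.465 × 507 × (1020 − 14.7) × 14.5 / [451 × (1 + 0.0417 × 14.5)] = 4749 mg/L.

X ≈ 4750 mg/L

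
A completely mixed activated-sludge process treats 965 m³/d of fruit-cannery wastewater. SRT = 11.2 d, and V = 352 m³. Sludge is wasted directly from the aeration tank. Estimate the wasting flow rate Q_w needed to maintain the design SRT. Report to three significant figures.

For wasting at MLVSS concentration, Q_w = V/θ_c = 352.0/11.2 = 31.43 m³/d.

Q_w ≈ 31.4 m³/d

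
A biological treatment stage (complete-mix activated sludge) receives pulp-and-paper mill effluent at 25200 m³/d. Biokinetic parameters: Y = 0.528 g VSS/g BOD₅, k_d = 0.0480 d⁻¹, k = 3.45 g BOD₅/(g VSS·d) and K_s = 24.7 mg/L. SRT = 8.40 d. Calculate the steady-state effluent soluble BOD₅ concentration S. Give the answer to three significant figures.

Effluent substrate depends only on kinetics and SRT: S = K_s(1 + k_d θ_c) / [θ_c(Yk − k_d) − 1] = 24.7 × (1 + 0.0480 × 8.40) / [8.40 × (0.528 × 3.45 − 0.0480) − 1] = 34.66 / 13.90 = 2.494 mg/L.

S ≈ 2.49 mg/L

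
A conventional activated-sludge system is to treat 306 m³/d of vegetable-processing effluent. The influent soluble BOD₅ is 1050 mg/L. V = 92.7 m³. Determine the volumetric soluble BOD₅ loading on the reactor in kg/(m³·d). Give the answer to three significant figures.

L_v ≈ 3.47 kg soluble BOD₅/(m³·d)

Applied soluble BOD₅ load per unit volume = Q·S₀/V = (306 × 1050/1000)/92.70 = 3.466 kg soluble BOD₅·m⁻³·d⁻¹.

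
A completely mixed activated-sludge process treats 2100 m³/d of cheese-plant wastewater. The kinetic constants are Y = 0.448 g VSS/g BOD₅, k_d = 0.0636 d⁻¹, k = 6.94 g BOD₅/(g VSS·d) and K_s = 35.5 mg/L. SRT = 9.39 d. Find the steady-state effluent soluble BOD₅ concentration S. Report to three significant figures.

From the Monod/SRT balance for a CMAS, S = K_s·(1+k_d θ_c)/[θ_c·(Y k − k_d) − 1] = 35.5 × (1 + 0.0636 × 9.39) / [9.39 × (0.448 × 6.94 − 0.0636) − 1] = 56.70 / 27.60 = 2.055 mg/L.

S ≈ 2.05 mg/L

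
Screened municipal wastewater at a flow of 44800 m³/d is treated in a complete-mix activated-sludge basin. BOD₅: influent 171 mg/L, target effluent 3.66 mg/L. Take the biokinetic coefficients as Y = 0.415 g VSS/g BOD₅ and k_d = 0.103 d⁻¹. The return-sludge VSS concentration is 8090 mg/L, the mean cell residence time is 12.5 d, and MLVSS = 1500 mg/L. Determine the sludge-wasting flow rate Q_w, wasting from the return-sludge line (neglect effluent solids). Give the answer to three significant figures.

From the SRT design equation V = Y Q (S₀−S) θ_c / [X (1 + k_d θ_c)] = 0.415 × 44800 × (171 − 3.66) × 12.5 / [1500 × (1 + 0.103 × 12.5)] = 3.89×10^7 / 3431 = 11334 m³.
θ_c = V·X/(Q_w·X_r) when wasting from the recycle, so Q_w = V·X/(θ_c·X_r) = 11334 × 1500 / (12.5 × 8090) = 168.1 m³/d.

Q_w ≈ 168 m³/d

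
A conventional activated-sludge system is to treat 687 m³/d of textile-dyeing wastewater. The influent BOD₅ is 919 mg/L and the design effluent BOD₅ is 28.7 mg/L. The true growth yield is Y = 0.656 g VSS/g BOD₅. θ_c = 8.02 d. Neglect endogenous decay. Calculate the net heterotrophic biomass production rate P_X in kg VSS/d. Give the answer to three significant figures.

Since k_d ≈ 0, Y_obs = Y = 0.656 g VSS/g BOD₅.
Substrate removed = Q·(S₀ − S) = 687 m³/d × (919 − 28.7) g/m³ = 6.12×10^5 g/d = 611.6 kg/d.
So the net sludge growth is P_X = 0.6560 × 611.6 = 401.2 kg VSS/d.

P_X ≈ 401 kg VSS/d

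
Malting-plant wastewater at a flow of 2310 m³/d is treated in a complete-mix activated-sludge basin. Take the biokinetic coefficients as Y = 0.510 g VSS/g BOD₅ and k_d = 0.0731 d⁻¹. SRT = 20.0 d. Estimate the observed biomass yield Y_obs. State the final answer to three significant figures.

Observed yield with endogenous decay: Y_obs = Y / (1 + k_d·θ_c) = 0.510 / (1 + 0.0731 × 20.0) = 0.510 / 2.462 = 0.2071 g VSS/g BOD₅.

Y_obs ≈ 0.207 g VSS/g BOD₅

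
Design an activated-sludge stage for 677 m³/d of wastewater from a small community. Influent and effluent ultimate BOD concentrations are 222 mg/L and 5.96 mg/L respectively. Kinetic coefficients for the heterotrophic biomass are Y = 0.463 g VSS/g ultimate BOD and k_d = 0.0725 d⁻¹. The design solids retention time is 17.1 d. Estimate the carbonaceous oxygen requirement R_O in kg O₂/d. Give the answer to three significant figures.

R_O ≈ 103 kg O₂/d

Y_obs = Y / (1 + k_d θ_c) = 0.463 / (1 + 0.0725 × 17.1) = 0.463 / 2.240 = 0.2067.
Q·(S₀ − S) = 677 × (222 − 5.96) × 10⁻³ = 146.3 kg/d removed.
Biomass synthesised: P_X = Y_obs × 146.3 = 30.23 kg VSS/d.
R_O = Q·ΔS − 1.42 P_X = 146.3 − 42.93 = 103.3 kg O₂/d.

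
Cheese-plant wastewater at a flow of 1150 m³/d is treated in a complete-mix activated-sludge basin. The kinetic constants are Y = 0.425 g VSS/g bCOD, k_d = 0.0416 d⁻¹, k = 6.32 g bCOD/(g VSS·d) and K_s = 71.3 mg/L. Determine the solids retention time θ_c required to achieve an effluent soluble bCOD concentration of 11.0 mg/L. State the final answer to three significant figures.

θ_c ≈ 3.15 d

Specific growth rate at S = 11.0 mg/L: μ = YkS/(K_s+S) = 0.425·6.32·11.0/(71.3+11.0) = 0.3590 d⁻¹.
1/θ_c = 0.3590 − 0.0416 = 0.3174 d⁻¹, so θ_c = 3.151 d.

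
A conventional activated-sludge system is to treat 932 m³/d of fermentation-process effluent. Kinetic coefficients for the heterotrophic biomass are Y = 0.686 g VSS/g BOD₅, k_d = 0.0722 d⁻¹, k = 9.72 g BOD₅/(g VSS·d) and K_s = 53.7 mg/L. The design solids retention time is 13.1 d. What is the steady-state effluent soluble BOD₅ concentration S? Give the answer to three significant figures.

From the Monod/SRT balance for a CMAS, S = K_s·(1+k_d θ_c)/[θ_c·(Y k − k_d) − 1] = 53.7 × (1 + 0.0722 × 13.1) / [13.1 × (0.686 × 9.72 − 0.0722) − 1] = 104.5 / 85.40 = 1.223 mg/L.

S ≈ 1.22 mg/L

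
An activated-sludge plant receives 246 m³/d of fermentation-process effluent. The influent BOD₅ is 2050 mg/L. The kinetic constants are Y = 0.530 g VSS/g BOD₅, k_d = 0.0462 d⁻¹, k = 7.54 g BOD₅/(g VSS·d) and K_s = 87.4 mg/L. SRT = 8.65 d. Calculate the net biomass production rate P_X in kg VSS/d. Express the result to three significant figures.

For a completely mixed reactor with recycle the Lawrence–McCarty relation gives S = K_s·(1 + k_d·θ_c) / [θ_c·(Y·k − k_d) − 1] = 87.4 × (1 + 0.0462 × 8.65) / [8.65 × (0.530 × 7.54 − 0.0462) − 1] = 122.3 / 33.17 = 3.688 mg/L.
The observed yield is Y_obs = Y/(1 + k_d·θ_c) = 0.530 / (1 + 0.0462 × 8.65) = 0.530 / 1.400 = 0.3787 g VSS per g BOD₅ removed.
Substrate removed = Q·(S₀ − S) = 246 m³/d × (2050 − 3.69) g/m³ = 5.03×10^5 g/d = 503.4 kg/d.
Biomass produced: P_X = Y_obs·Q·ΔS = 0.3787 × 503.4 ≈ 190.6 kg VSS/d.

P_X ≈ 191 kg VSS/d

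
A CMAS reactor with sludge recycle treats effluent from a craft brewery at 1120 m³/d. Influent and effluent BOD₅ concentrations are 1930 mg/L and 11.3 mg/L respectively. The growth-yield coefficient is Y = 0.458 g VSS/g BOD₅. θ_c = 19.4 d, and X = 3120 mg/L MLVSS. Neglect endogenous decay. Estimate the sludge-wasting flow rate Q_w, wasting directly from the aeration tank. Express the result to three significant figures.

V·X = Y·Q·ΔS·θ_c gives V = 0.458 × 1120 × (1930 − 11.3) × 19.4 / 3120 = 6120 m³.
With mixed-liquor wasting, θ_c = V/Q_w, so Q_w = V/θ_c = 6120/19.4 = 315.5 m³/d.

Q_w ≈ 315 m³/d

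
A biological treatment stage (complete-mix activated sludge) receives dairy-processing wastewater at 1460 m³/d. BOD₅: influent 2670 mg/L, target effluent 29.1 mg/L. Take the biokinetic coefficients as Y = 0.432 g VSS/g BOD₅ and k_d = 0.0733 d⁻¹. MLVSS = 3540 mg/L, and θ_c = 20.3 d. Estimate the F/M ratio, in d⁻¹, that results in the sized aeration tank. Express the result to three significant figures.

F/M ≈ 0.287 d⁻¹

Steady-state biomass mass balance: V·X·(1 + k_d·θ_c) = Y·Q·(S₀ − S)·θ_c, so V = 0.432 × 1460 × (2670 − 29.1) × 20.3 / [3540 × (1 + 0.0733 × 20.3)] = 3.38×10^7 / 8807 = 3839 m³.
F/M = applied load / biomass = Q·S₀/(V·X) = 1460 × 2670 / (3839 × 3540) = 0.2868 d⁻¹.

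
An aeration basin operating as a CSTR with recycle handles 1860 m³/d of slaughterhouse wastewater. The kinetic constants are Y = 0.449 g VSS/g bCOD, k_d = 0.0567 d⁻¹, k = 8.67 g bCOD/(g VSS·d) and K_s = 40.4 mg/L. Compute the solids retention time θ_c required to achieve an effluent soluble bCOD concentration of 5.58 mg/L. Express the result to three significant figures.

θ_c ≈ 2.41 d

From 1/θ_c = Y·k·S/(K_s + S) − k_d: Y·k·S/(K_s+S) = 0.449 × 8.67 × 5.58 / (40.4 + 5.58) = 0.4724 d⁻¹.
Then 1/θ_c = μ − k_d = 0.4724 − 0.0567 = 0.4157 d⁻¹, giving θ_c = 2.405 d.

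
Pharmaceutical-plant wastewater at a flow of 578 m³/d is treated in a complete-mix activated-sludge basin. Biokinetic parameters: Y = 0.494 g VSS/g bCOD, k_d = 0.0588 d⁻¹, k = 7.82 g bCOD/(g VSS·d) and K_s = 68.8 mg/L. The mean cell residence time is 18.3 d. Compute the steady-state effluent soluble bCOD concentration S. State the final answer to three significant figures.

S ≈ 2.08 mg/L

For a completely mixed reactor with recycle the Lawrence–McCarty relation gives S = K_s·(1 + k_d·θ_c) / [θ_c·(Y·k − k_d) − 1] = 68.8 × (1 + 0.0588 × 18.3) / [18.3 × (0.494 × 7.82 − 0.0588) − 1] = 142.8 / 68.62 = 2.082 mg/L.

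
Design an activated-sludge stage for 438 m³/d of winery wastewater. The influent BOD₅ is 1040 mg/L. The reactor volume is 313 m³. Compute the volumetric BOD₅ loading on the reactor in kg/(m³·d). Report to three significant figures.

Volumetric loading L_v = Q·S₀ / V = 438 × 1040 g/m³ / 313.0 m³ = 1455 g/(m³·d) = 1.455 kg BOD₅/(m³·d).

L_v ≈ 1.46 kg BOD₅/(m³·d)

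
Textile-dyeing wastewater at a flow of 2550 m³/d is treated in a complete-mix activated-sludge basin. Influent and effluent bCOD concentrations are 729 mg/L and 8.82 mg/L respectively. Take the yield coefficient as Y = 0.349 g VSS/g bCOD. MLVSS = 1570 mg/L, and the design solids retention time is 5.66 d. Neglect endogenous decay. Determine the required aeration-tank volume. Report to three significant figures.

Biomass mass balance (decay neglected): V·X = Y·Q·(S₀ − S)·θ_c, so V = 0.349 × 2550 × (729 − 8.82) × 5.66 / 1570 = 2311 m³.

V ≈ 2310 m³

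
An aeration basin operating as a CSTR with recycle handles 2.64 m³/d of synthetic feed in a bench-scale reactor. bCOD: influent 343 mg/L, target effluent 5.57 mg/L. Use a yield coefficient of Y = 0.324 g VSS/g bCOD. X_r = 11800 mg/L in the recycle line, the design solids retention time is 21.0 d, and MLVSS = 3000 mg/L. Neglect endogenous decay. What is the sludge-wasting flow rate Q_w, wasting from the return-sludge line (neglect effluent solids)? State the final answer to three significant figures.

With k_d = 0 the design equation reduces to V = Y Q (S₀−S) θ_c / X = 0.324 × 2.64 × (343 − 5.57) × 21.0 / 3000 = 2.020 m³.
Q_w = (V·X)/(θ_c X_r) = 2.020 × 3000 / (21.0 × 11800) = 0.02446 m³/d.

Q_w ≈ 0.0245 m³/d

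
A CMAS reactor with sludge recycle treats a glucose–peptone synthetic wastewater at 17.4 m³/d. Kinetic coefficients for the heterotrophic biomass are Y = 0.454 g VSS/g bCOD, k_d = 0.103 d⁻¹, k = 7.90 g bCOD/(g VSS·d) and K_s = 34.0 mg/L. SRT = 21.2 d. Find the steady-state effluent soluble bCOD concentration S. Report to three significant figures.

Effluent substrate depends only on kinetics and SRT: S = K_s(1 + k_d θ_c) / [θ_c(Yk − k_d) − 1] = 34.0 × (1 + 0.103 × 21.2) / [21.2 × (0.454 × 7.90 − 0.103) − 1] = 108.2 / 72.85 = 1.486 mg/L.

S ≈ 1.49 mg/L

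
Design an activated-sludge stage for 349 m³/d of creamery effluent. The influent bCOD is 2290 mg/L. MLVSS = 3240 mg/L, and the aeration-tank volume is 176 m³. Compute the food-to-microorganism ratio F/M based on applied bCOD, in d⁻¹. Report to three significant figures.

F/M ≈ 1.40 d⁻¹

F/M = applied load / biomass = Q·S₀/(V·X) = 349 × 2290 / (176.0 × 3240) = 1.402 d⁻¹.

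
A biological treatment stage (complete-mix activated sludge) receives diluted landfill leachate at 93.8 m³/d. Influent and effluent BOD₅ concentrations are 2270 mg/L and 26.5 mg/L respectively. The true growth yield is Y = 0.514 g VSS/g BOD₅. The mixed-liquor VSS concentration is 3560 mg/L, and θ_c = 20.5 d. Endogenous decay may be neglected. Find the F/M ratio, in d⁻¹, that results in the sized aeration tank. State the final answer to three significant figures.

Biomass mass balance (decay neglected): V·X = Y·Q·(S₀ − S)·θ_c, so V = 0.514 × 93.8 × (2270 − 26.5) × 20.5 / 3560 = 622.9 m³.
F/M = Q·S₀ / (V·X) = 93.8 × 2270 / (622.9 × 3560) = 0.09602 g BOD₅·(g VSS·d)⁻¹.

F/M ≈ 0.0960 d⁻¹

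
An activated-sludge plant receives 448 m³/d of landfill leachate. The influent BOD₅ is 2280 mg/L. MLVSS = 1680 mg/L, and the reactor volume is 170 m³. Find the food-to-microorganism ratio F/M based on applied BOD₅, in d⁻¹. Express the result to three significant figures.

F/M = Q·S₀ / (V·X) = 448 × 2280 / (170.0 × 1680) = 3.576 g BOD₅·(g VSS·d)⁻¹.

F/M ≈ 3.58 d⁻¹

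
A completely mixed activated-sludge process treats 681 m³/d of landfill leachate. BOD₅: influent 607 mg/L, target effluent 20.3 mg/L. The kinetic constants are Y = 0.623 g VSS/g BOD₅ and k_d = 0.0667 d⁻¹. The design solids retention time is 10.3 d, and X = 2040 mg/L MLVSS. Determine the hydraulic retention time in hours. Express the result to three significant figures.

τ ≈ 26.3 h

Steady-state biomass mass balance: V·X·(1 + k_d·θ_c) = Y·Q·(S₀ − S)·θ_c, so V = 0.623 × 681 × (607 − 20.3) × 10.3 / [2040 × (1 + 0.0667 × 10.3)] = 2.56×10^6 / 3442 = 745.0 m³.
HRT = V/Q = 745.0 m³ / 681 m³·d⁻¹ = 1.094 d × 24 = 26.25 h.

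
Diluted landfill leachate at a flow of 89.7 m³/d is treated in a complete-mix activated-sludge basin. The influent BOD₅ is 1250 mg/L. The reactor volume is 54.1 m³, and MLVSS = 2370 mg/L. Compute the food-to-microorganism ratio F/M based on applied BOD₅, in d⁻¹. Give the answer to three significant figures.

F/M = Q·S₀ / (V·X) = 89.7 × 1250 / (54.10 × 2370) = 0.8745 g BOD₅·(g VSS·d)⁻¹.

F/M ≈ 0.874 d⁻¹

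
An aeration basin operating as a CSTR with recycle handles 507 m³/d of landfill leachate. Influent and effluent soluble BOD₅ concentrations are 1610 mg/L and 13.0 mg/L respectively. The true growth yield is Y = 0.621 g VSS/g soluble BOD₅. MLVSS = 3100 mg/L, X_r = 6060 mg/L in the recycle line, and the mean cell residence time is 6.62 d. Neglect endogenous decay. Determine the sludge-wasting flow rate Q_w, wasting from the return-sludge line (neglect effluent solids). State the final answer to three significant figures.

Q_w ≈ 83.0 m³/d

Biomass mass balance (decay neglected): V·X = Y·Q·(S₀ − S)·θ_c, so V = 0.621 × 507 × (1610 − 13.0) × 6.62 / 3100 = 1074 m³.
θ_c = V·X/(Q_w·X_r) when wasting from the recycle, so Q_w = V·X/(θ_c·X_r) = 1074 × 3100 / (6.62 × 6060) = 82.97 m³/d.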